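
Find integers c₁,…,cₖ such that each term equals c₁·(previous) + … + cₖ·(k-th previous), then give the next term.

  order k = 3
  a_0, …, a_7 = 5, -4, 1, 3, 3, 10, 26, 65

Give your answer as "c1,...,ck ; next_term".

  a_3 = 2·1 + 1·-4 + 1·5 = 3
  a_4 = 2·3 + 1·1 + 1·-4 = 3
  a_5 = 2·3 + 1·3 + 1·1 = 10
  a_6 = 2·10 + 1·3 + 1·3 = 26
  a_7 = 2·26 + 1·10 + 1·3 = 65
  a_8 = 2·65 + 1·26 + 1·10 = 166

2,1,1 ; 166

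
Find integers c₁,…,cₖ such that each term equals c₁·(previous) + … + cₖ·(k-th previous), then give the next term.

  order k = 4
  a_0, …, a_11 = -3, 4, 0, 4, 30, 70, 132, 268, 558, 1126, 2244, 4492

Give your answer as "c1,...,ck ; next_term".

3,-3,3,-2 ; 9006

  a_4 = 3·4 + -3·0 + 3·4 + -2·-3 = 30
  a_5 = 3·30 + -3·4 + 3·0 + -2·4 = 70
  a_6 = 3·70 + -3·30 + 3·4 + -2·0 = 132
  a_7 = 3·132 + -3·70 + 3·30 + -2·4 = 268
  a_8 = 3·268 + -3·132 + 3·70 + -2·30 = 558
  a_9 = 3·558 + -3·268 + 3·132 + -2·70 = 1126
  a_10 = 3·1126 + -3·558 + 3·268 + -2·132 = 2244
  a_11 = 3·2244 + -3·1126 + 3·558 + -2·268 = 4492
  a_12 = 3·4492 + -3·2244 + 3·1126 + -2·558 = 9006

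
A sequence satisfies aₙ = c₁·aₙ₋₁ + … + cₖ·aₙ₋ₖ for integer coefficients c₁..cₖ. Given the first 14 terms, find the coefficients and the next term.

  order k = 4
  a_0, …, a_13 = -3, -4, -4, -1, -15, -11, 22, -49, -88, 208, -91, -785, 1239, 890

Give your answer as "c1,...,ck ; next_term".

  a_4 = -1·-1 + -2·-4 + 3·-4 + 4·-3 = -15
  a_5 = -1·-15 + -2·-1 + 3·-4 + 4·-4 = -11
  a_6 = -1·-11 + -2·-15 + 3·-1 + 4·-4 = 22
  a_7 = -1·22 + -2·-11 + 3·-15 + 4·-1 = -49
  a_8 = -1·-49 + -2·22 + 3·-11 + 4·-15 = -88
  a_9 = -1·-88 + -2·-49 + 3·22 + 4·-11 = 208
  a_10 = -1·208 + -2·-88 + 3·-49 + 4·22 = -91
  a_11 = -1·-91 + -2·208 + 3·-88 + 4·-49 = -785
  a_12 = -1·-785 + -2·-91 + 3·208 + 4·-88 = 1239
  a_13 = -1·1239 + -2·-785 + 3·-91 + 4·208 = 890
  a_14 = -1·890 + -2·1239 + 3·-785 + 4·-91 = -6087

-1,-2,3,4 ; -6087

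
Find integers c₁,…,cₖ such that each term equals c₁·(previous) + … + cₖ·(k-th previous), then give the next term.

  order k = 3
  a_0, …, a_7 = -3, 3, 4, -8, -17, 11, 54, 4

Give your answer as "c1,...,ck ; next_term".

  a_3 = 1·4 + -3·3 + 1·-3 = -8
  a_4 = 1·-8 + -3·4 + 1·3 = -17
  a_5 = 1·-17 + -3·-8 + 1·4 = 11
  a_6 = 1·11 + -3·-17 + 1·-8 = 54
  a_7 = 1·54 + -3·11 + 1·-17 = 4
  a_8 = 1·4 + -3·54 + 1·11 = -147

1,-3,1 ; -147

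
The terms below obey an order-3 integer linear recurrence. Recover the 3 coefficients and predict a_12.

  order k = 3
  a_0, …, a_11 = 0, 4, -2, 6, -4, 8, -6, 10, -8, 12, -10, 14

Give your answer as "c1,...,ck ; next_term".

  a_3 = -1·-2 + 1·4 + 1·0 = 6
  a_4 = -1·6 + 1·-2 + 1·4 = -4
  a_5 = -1·-4 + 1·6 + 1·-2 = 8
  a_6 = -1·8 + 1·-4 + 1·6 = -6
  a_7 = -1·-6 + 1·8 + 1·-4 = 10
  a_8 = -1·10 + 1·-6 + 1·8 = -8
  a_9 = -1·-8 + 1·10 + 1·-6 = 12
  a_10 = -1·12 + 1·-8 + 1·10 = -10
  a_11 = -1·-10 + 1·12 + 1·-8 = 14
  a_12 = -1·14 + 1·-10 + 1·12 = -12

-1,1,1 ; -12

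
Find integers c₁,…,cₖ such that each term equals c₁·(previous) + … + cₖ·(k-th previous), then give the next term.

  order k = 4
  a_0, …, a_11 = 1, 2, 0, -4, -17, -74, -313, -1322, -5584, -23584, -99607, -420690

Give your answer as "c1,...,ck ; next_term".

  a_4 = 4·-4 + 1·0 + 0·2 + -1·1 = -17
  a_5 = 4·-17 + 1·-4 + 0·0 + -1·2 = -74
  a_6 = 4·-74 + 1·-17 + 0·-4 + -1·0 = -313
  a_7 = 4·-313 + 1·-74 + 0·-17 + -1·-4 = -1322
  a_8 = 4·-1322 + 1·-313 + 0·-74 + -1·-17 = -5584
  a_9 = 4·-5584 + 1·-1322 + 0·-313 + -1·-74 = -23584
  a_10 = 4·-23584 + 1·-5584 + 0·-1322 + -1·-313 = -99607
  a_11 = 4·-99607 + 1·-23584 + 0·-5584 + -1·-1322 = -420690
  a_12 = 4·-420690 + 1·-99607 + 0·-23584 + -1·-5584 = -1776783

4,1,0,-1 ; -1776783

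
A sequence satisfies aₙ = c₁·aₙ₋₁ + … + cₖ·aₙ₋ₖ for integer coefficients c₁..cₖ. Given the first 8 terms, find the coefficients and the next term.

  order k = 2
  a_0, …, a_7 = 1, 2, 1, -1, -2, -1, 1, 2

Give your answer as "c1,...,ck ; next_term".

1,-1 ; 1

  a_2 = 1·2 + -1·1 = 1
  a_3 = 1·1 + -1·2 = -1
  a_4 = 1·-1 + -1·1 = -2
  a_5 = 1·-2 + -1·-1 = -1
  a_6 = 1·-1 + -1·-2 = 1
  a_7 = 1·1 + -1·-1 = 2
  a_8 = 1·2 + -1·1 = 1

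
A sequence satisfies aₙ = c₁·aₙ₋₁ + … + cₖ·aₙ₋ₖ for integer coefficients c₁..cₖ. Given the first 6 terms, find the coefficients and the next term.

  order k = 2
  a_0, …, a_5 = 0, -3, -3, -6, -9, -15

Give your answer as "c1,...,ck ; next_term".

  a_2 = 1·-3 + 1·0 = -3
  a_3 = 1·-3 + 1·-3 = -6
  a_4 = 1·-6 + 1·-3 = -9
  a_5 = 1·-9 + 1·-6 = -15
  a_6 = 1·-15 + 1·-9 = -24

1,1 ; -24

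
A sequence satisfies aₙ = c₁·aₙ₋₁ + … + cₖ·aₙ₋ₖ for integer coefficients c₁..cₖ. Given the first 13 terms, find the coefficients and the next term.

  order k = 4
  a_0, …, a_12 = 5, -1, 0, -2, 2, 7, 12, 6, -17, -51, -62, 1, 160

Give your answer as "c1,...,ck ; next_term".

  a_4 = 2·-2 + -2·0 + -1·-1 + 1·5 = 2
  a_5 = 2·2 + -2·-2 + -1·0 + 1·-1 = 7
  a_6 = 2·7 + -2·2 + -1·-2 + 1·0 = 12
  a_7 = 2·12 + -2·7 + -1·2 + 1·-2 = 6
  a_8 = 2·6 + -2·12 + -1·7 + 1·2 = -17
  a_9 = 2·-17 + -2·6 + -1·12 + 1·7 = -51
  a_10 = 2·-51 + -2·-17 + -1·6 + 1·12 = -62
  a_11 = 2·-62 + -2·-51 + -1·-17 + 1·6 = 1
  a_12 = 2·1 + -2·-62 + -1·-51 + 1·-17 = 160
  a_13 = 2·160 + -2·1 + -1·-62 + 1·-51 = 329

2,-2,-1,1 ; 329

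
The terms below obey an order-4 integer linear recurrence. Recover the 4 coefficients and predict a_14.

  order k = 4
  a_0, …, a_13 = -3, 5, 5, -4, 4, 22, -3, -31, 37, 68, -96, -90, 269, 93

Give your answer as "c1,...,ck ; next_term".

1,-2,3,-1 ; -619

  a_4 = 1·-4 + -2·5 + 3·5 + -1·-3 = 4
  a_5 = 1·4 + -2·-4 + 3·5 + -1·5 = 22
  a_6 = 1·22 + -2·4 + 3·-4 + -1·5 = -3
  a_7 = 1·-3 + -2·22 + 3·4 + -1·-4 = -31
  a_8 = 1·-31 + -2·-3 + 3·22 + -1·4 = 37
  a_9 = 1·37 + -2·-31 + 3·-3 + -1·22 = 68
  a_10 = 1·68 + -2·37 + 3·-31 + -1·-3 = -96
  a_11 = 1·-96 + -2·68 + 3·37 + -1·-31 = -90
  a_12 = 1·-90 + -2·-96 + 3·68 + -1·37 = 269
  a_13 = 1·269 + -2·-90 + 3·-96 + -1·68 = 93
  a_14 = 1·93 + -2·269 + 3·-90 + -1·-96 = -619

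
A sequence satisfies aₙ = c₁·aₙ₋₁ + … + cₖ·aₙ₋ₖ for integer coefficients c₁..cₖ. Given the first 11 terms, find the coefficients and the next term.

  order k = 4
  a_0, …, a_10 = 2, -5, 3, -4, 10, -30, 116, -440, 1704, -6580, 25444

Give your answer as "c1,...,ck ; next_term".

-3,4,2,-2 ; -98364

  a_4 = -3·-4 + 4·3 + 2·-5 + -2·2 = 10
  a_5 = -3·10 + 4·-4 + 2·3 + -2·-5 = -30
  a_6 = -3·-30 + 4·10 + 2·-4 + -2·3 = 116
  a_7 = -3·116 + 4·-30 + 2·10 + -2·-4 = -440
  a_8 = -3·-440 + 4·116 + 2·-30 + -2·10 = 1704
  a_9 = -3·1704 + 4·-440 + 2·116 + -2·-30 = -6580
  a_10 = -3·-6580 + 4·1704 + 2·-440 + -2·116 = 25444
  a_11 = -3·25444 + 4·-6580 + 2·1704 + -2·-440 = -98364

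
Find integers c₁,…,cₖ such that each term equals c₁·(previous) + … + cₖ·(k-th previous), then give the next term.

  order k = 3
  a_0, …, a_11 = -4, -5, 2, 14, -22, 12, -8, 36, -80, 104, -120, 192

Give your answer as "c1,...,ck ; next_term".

  a_3 = -2·2 + -2·-5 + -2·-4 = 14
  a_4 = -2·14 + -2·2 + -2·-5 = -22
  a_5 = -2·-22 + -2·14 + -2·2 = 12
  a_6 = -2·12 + -2·-22 + -2·14 = -8
  a_7 = -2·-8 + -2·12 + -2·-22 = 36
  a_8 = -2·36 + -2·-8 + -2·12 = -80
  a_9 = -2·-80 + -2·36 + -2·-8 = 104
  a_10 = -2·104 + -2·-80 + -2·36 = -120
  a_11 = -2·-120 + -2·104 + -2·-80 = 192
  a_12 = -2·192 + -2·-120 + -2·104 = -352

-2,-2,-2 ; -352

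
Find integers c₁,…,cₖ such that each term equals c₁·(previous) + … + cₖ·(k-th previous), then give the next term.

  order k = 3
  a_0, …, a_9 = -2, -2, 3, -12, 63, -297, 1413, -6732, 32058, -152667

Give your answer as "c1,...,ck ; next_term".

  a_3 = -4·3 + 3·-2 + -3·-2 = -12
  a_4 = -4·-12 + 3·3 + -3·-2 = 63
  a_5 = -4·63 + 3·-12 + -3·3 = -297
  a_6 = -4·-297 + 3·63 + -3·-12 = 1413
  a_7 = -4·1413 + 3·-297 + -3·63 = -6732
  a_8 = -4·-6732 + 3·1413 + -3·-297 = 32058
  a_9 = -4·32058 + 3·-6732 + -3·1413 = -152667
  a_10 = -4·-152667 + 3·32058 + -3·-6732 = 727038

-4,3,-3 ; 727038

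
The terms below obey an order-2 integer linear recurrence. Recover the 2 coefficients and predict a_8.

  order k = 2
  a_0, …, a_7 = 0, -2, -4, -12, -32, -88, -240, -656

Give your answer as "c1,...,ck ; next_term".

  a_2 = 2·-2 + 2·0 = -4
  a_3 = 2·-4 + 2·-2 = -12
  a_4 = 2·-12 + 2·-4 = -32
  a_5 = 2·-32 + 2·-12 = -88
  a_6 = 2·-88 + 2·-32 = -240
  a_7 = 2·-240 + 2·-88 = -656
  a_8 = 2·-656 + 2·-240 = -1792

2,2 ; -1792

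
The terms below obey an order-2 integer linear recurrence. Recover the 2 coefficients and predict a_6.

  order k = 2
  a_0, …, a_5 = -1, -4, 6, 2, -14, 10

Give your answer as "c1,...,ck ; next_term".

  a_2 = -1·-4 + -2·-1 = 6
  a_3 = -1·6 + -2·-4 = 2
  a_4 = -1·2 + -2·6 = -14
  a_5 = -1·-14 + -2·2 = 10
  a_6 = -1·10 + -2·-14 = 18

-1,-2 ; 18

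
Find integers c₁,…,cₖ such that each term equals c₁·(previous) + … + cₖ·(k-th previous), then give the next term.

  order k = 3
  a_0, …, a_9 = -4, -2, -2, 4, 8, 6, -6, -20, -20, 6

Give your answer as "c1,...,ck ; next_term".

  a_3 = 1·-2 + -1·-2 + -1·-4 = 4
  a_4 = 1·4 + -1·-2 + -1·-2 = 8
  a_5 = 1·8 + -1·4 + -1·-2 = 6
  a_6 = 1·6 + -1·8 + -1·4 = -6
  a_7 = 1·-6 + -1·6 + -1·8 = -20
  a_8 = 1·-20 + -1·-6 + -1·6 = -20
  a_9 = 1·-20 + -1·-20 + -1·-6 = 6
  a_10 = 1·6 + -1·-20 + -1·-20 = 46

1,-1,-1 ; 46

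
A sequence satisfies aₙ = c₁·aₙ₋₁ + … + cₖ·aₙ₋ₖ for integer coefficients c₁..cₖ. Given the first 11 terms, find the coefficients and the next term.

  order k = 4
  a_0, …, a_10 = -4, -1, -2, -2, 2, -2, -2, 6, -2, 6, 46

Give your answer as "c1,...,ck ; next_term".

3,2,4,-4 ; 118

  a_4 = 3·-2 + 2·-2 + 4·-1 + -4·-4 = 2
  a_5 = 3·2 + 2·-2 + 4·-2 + -4·-1 = -2
  a_6 = 3·-2 + 2·2 + 4·-2 + -4·-2 = -2
  a_7 = 3·-2 + 2·-2 + 4·2 + -4·-2 = 6
  a_8 = 3·6 + 2·-2 + 4·-2 + -4·2 = -2
  a_9 = 3·-2 + 2·6 + 4·-2 + -4·-2 = 6
  a_10 = 3·6 + 2·-2 + 4·6 + -4·-2 = 46
  a_11 = 3·46 + 2·6 + 4·-2 + -4·6 = 118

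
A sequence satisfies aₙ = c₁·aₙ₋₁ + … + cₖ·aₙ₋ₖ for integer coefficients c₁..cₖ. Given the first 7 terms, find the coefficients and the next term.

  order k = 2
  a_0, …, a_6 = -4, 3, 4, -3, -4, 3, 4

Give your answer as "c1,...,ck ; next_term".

  a_2 = 0·3 + -1·-4 = 4
  a_3 = 0·4 + -1·3 = -3
  a_4 = 0·-3 + -1·4 = -4
  a_5 = 0·-4 + -1·-3 = 3
  a_6 = 0·3 + -1·-4 = 4
  a_7 = 0·4 + -1·3 = -3

0,-1 ; -3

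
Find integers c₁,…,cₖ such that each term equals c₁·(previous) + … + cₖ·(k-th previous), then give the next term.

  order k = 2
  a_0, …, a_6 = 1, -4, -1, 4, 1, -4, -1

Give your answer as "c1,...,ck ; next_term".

0,-1 ; 4

  a_2 = 0·-4 + -1·1 = -1
  a_3 = 0·-1 + -1·-4 = 4
  a_4 = 0·4 + -1·-1 = 1
  a_5 = 0·1 + -1·4 = -4
  a_6 = 0·-4 + -1·1 = -1
  a_7 = 0·-1 + -1·-4 = 4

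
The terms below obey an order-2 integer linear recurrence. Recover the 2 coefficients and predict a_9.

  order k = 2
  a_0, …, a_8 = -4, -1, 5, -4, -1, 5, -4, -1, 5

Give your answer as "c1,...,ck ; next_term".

-1,-1 ; -4

  a_2 = -1·-1 + -1·-4 = 5
  a_3 = -1·5 + -1·-1 = -4
  a_4 = -1·-4 + -1·5 = -1
  a_5 = -1·-1 + -1·-4 = 5
  a_6 = -1·5 + -1·-1 = -4
  a_7 = -1·-4 + -1·5 = -1
  a_8 = -1·-1 + -1·-4 = 5
  a_9 = -1·5 + -1·-1 = -4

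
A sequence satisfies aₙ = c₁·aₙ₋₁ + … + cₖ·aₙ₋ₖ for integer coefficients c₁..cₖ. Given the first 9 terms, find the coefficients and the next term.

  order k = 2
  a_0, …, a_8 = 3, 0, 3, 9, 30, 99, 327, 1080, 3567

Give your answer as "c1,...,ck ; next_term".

3,1 ; 11781

  a_2 = 3·0 + 1·3 = 3
  a_3 = 3·3 + 1·0 = 9
  a_4 = 3·9 + 1·3 = 30
  a_5 = 3·30 + 1·9 = 99
  a_6 = 3·99 + 1·30 = 327
  a_7 = 3·327 + 1·99 = 1080
  a_8 = 3·1080 + 1·327 = 3567
  a_9 = 3·3567 + 1·1080 = 11781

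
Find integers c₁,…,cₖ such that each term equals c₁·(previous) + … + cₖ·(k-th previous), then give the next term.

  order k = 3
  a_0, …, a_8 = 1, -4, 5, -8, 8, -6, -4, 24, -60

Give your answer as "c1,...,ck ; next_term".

-2,0,2 ; 112

  a_3 = -2·5 + 0·-4 + 2·1 = -8
  a_4 = -2·-8 + 0·5 + 2·-4 = 8
  a_5 = -2·8 + 0·-8 + 2·5 = -6
  a_6 = -2·-6 + 0·8 + 2·-8 = -4
  a_7 = -2·-4 + 0·-6 + 2·8 = 24
  a_8 = -2·24 + 0·-4 + 2·-6 = -60
  a_9 = -2·-60 + 0·24 + 2·-4 = 112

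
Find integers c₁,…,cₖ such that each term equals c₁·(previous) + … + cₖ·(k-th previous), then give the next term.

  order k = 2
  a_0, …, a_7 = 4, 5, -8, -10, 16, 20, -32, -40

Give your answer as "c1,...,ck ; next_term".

  a_2 = 0·5 + -2·4 = -8
  a_3 = 0·-8 + -2·5 = -10
  a_4 = 0·-10 + -2·-8 = 16
  a_5 = 0·16 + -2·-10 = 20
  a_6 = 0·20 + -2·16 = -32
  a_7 = 0·-32 + -2·20 = -40
  a_8 = 0·-40 + -2·-32 = 64

0,-2 ; 64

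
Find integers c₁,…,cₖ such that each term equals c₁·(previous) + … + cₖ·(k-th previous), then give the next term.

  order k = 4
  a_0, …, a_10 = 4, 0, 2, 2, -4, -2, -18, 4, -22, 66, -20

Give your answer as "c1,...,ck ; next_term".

0,2,-3,-2 ; 190

  a_4 = 0·2 + 2·2 + -3·0 + -2·4 = -4
  a_5 = 0·-4 + 2·2 + -3·2 + -2·0 = -2
  a_6 = 0·-2 + 2·-4 + -3·2 + -2·2 = -18
  a_7 = 0·-18 + 2·-2 + -3·-4 + -2·2 = 4
  a_8 = 0·4 + 2·-18 + -3·-2 + -2·-4 = -22
  a_9 = 0·-22 + 2·4 + -3·-18 + -2·-2 = 66
  a_10 = 0·66 + 2·-22 + -3·4 + -2·-18 = -20
  a_11 = 0·-20 + 2·66 + -3·-22 + -2·4 = 190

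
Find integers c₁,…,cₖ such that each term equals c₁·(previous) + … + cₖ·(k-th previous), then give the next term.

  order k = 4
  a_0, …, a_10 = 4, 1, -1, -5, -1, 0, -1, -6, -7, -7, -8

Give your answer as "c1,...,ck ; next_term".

  a_4 = 1·-5 + 0·-1 + 0·1 + 1·4 = -1
  a_5 = 1·-1 + 0·-5 + 0·-1 + 1·1 = 0
  a_6 = 1·0 + 0·-1 + 0·-5 + 1·-1 = -1
  a_7 = 1·-1 + 0·0 + 0·-1 + 1·-5 = -6
  a_8 = 1·-6 + 0·-1 + 0·0 + 1·-1 = -7
  a_9 = 1·-7 + 0·-6 + 0·-1 + 1·0 = -7
  a_10 = 1·-7 + 0·-7 + 0·-6 + 1·-1 = -8
  a_11 = 1·-8 + 0·-7 + 0·-7 + 1·-6 = -14

1,0,0,1 ; -14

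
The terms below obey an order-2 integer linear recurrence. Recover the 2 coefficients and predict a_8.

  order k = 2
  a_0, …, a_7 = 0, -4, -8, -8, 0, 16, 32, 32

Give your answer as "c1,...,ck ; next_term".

2,-2 ; 0

  a_2 = 2·-4 + -2·0 = -8
  a_3 = 2·-8 + -2·-4 = -8
  a_4 = 2·-8 + -2·-8 = 0
  a_5 = 2·0 + -2·-8 = 16
  a_6 = 2·16 + -2·0 = 32
  a_7 = 2·32 + -2·16 = 32
  a_8 = 2·32 + -2·32 = 0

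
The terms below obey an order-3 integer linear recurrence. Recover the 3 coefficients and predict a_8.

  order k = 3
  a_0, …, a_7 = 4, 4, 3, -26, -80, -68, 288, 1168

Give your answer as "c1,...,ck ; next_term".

2,-4,-4 ; 1456

  a_3 = 2·3 + -4·4 + -4·4 = -26
  a_4 = 2·-26 + -4·3 + -4·4 = -80
  a_5 = 2·-80 + -4·-26 + -4·3 = -68
  a_6 = 2·-68 + -4·-80 + -4·-26 = 288
  a_7 = 2·288 + -4·-68 + -4·-80 = 1168
  a_8 = 2·1168 + -4·288 + -4·-68 = 1456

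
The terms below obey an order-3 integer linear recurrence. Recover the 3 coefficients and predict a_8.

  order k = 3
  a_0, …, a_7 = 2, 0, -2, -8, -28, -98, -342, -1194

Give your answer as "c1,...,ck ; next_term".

3,2,-1 ; -4168

  a_3 = 3·-2 + 2·0 + -1·2 = -8
  a_4 = 3·-8 + 2·-2 + -1·0 = -28
  a_5 = 3·-28 + 2·-8 + -1·-2 = -98
  a_6 = 3·-98 + 2·-28 + -1·-8 = -342
  a_7 = 3·-342 + 2·-98 + -1·-28 = -1194
  a_8 = 3·-1194 + 2·-342 + -1·-98 = -4168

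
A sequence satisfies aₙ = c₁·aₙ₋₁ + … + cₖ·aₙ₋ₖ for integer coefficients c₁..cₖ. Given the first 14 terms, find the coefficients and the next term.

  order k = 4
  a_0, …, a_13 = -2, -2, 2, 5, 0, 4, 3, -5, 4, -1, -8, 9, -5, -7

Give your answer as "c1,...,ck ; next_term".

0,0,1,-1 ; 17

  a_4 = 0·5 + 0·2 + 1·-2 + -1·-2 = 0
  a_5 = 0·0 + 0·5 + 1·2 + -1·-2 = 4
  a_6 = 0·4 + 0·0 + 1·5 + -1·2 = 3
  a_7 = 0·3 + 0·4 + 1·0 + -1·5 = -5
  a_8 = 0·-5 + 0·3 + 1·4 + -1·0 = 4
  a_9 = 0·4 + 0·-5 + 1·3 + -1·4 = -1
  a_10 = 0·-1 + 0·4 + 1·-5 + -1·3 = -8
  a_11 = 0·-8 + 0·-1 + 1·4 + -1·-5 = 9
  a_12 = 0·9 + 0·-8 + 1·-1 + -1·4 = -5
  a_13 = 0·-5 + 0·9 + 1·-8 + -1·-1 = -7
  a_14 = 0·-7 + 0·-5 + 1·9 + -1·-8 = 17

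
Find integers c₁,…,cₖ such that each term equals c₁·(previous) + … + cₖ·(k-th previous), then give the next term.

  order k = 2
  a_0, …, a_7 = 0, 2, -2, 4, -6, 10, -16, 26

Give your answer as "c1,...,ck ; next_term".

  a_2 = -1·2 + 1·0 = -2
  a_3 = -1·-2 + 1·2 = 4
  a_4 = -1·4 + 1·-2 = -6
  a_5 = -1·-6 + 1·4 = 10
  a_6 = -1·10 + 1·-6 = -16
  a_7 = -1·-16 + 1·10 = 26
  a_8 = -1·26 + 1·-16 = -42

-1,1 ; -42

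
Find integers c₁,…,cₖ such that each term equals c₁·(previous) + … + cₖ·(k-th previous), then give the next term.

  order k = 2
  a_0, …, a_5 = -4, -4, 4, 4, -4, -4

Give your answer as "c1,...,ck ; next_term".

0,-1 ; 4

  a_2 = 0·-4 + -1·-4 = 4
  a_3 = 0·4 + -1·-4 = 4
  a_4 = 0·4 + -1·4 = -4
  a_5 = 0·-4 + -1·4 = -4
  a_6 = 0·-4 + -1·-4 = 4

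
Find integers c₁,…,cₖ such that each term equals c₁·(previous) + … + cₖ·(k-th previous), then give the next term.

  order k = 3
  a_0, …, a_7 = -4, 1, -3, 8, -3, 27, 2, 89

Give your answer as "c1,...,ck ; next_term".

  a_3 = 1·-3 + 3·1 + -2·-4 = 8
  a_4 = 1·8 + 3·-3 + -2·1 = -3
  a_5 = 1·-3 + 3·8 + -2·-3 = 27
  a_6 = 1·27 + 3·-3 + -2·8 = 2
  a_7 = 1·2 + 3·27 + -2·-3 = 89
  a_8 = 1·89 + 3·2 + -2·27 = 41

1,3,-2 ; 41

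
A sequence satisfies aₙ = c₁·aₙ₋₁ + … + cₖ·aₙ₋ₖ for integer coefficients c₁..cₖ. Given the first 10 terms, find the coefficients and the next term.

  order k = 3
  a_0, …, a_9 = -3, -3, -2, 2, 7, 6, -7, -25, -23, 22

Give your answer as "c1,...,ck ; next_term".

2,-3,1 ; 88

  a_3 = 2·-2 + -3·-3 + 1·-3 = 2
  a_4 = 2·2 + -3·-2 + 1·-3 = 7
  a_5 = 2·7 + -3·2 + 1·-2 = 6
  a_6 = 2·6 + -3·7 + 1·2 = -7
  a_7 = 2·-7 + -3·6 + 1·7 = -25
  a_8 = 2·-25 + -3·-7 + 1·6 = -23
  a_9 = 2·-23 + -3·-25 + 1·-7 = 22
  a_10 = 2·22 + -3·-23 + 1·-25 = 88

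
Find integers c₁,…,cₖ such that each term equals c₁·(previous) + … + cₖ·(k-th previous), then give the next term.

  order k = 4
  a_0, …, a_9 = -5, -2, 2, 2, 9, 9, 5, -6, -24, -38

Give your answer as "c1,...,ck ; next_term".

1,0,-1,-1 ; -37

  a_4 = 1·2 + 0·2 + -1·-2 + -1·-5 = 9
  a_5 = 1·9 + 0·2 + -1·2 + -1·-2 = 9
  a_6 = 1·9 + 0·9 + -1·2 + -1·2 = 5
  a_7 = 1·5 + 0·9 + -1·9 + -1·2 = -6
  a_8 = 1·-6 + 0·5 + -1·9 + -1·9 = -24
  a_9 = 1·-24 + 0·-6 + -1·5 + -1·9 = -38
  a_10 = 1·-38 + 0·-24 + -1·-6 + -1·5 = -37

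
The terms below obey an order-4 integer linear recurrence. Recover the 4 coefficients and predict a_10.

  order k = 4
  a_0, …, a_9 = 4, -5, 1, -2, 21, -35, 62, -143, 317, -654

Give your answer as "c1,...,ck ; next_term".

-1,1,-2,2 ; 1381

  a_4 = -1·-2 + 1·1 + -2·-5 + 2·4 = 21
  a_5 = -1·21 + 1·-2 + -2·1 + 2·-5 = -35
  a_6 = -1·-35 + 1·21 + -2·-2 + 2·1 = 62
  a_7 = -1·62 + 1·-35 + -2·21 + 2·-2 = -143
  a_8 = -1·-143 + 1·62 + -2·-35 + 2·21 = 317
  a_9 = -1·317 + 1·-143 + -2·62 + 2·-35 = -654
  a_10 = -1·-654 + 1·317 + -2·-143 + 2·62 = 1381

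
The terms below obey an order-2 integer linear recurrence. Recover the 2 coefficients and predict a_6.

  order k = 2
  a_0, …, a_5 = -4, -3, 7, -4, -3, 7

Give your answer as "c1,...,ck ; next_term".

-1,-1 ; -4

  a_2 = -1·-3 + -1·-4 = 7
  a_3 = -1·7 + -1·-3 = -4
  a_4 = -1·-4 + -1·7 = -3
  a_5 = -1·-3 + -1·-4 = 7
  a_6 = -1·7 + -1·-3 = -4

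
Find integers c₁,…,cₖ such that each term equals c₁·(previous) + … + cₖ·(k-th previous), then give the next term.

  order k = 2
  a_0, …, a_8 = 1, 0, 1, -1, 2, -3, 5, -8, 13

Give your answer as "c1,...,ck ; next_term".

  a_2 = -1·0 + 1·1 = 1
  a_3 = -1·1 + 1·0 = -1
  a_4 = -1·-1 + 1·1 = 2
  a_5 = -1·2 + 1·-1 = -3
  a_6 = -1·-3 + 1·2 = 5
  a_7 = -1·5 + 1·-3 = -8
  a_8 = -1·-8 + 1·5 = 13
  a_9 = -1·13 + 1·-8 = -21

-1,1 ; -21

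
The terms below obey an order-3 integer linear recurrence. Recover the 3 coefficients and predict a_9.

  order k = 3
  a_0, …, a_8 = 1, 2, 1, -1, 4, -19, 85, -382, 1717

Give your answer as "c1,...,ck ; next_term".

-4,2,-1 ; -7717

  a_3 = -4·1 + 2·2 + -1·1 = -1
  a_4 = -4·-1 + 2·1 + -1·2 = 4
  a_5 = -4·4 + 2·-1 + -1·1 = -19
  a_6 = -4·-19 + 2·4 + -1·-1 = 85
  a_7 = -4·85 + 2·-19 + -1·4 = -382
  a_8 = -4·-382 + 2·85 + -1·-19 = 1717
  a_9 = -4·1717 + 2·-382 + -1·85 = -7717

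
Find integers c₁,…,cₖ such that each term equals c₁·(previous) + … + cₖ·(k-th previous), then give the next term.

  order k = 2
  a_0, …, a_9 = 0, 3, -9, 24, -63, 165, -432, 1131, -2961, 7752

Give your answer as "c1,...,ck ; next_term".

  a_2 = -3·3 + -1·0 = -9
  a_3 = -3·-9 + -1·3 = 24
  a_4 = -3·24 + -1·-9 = -63
  a_5 = -3·-63 + -1·24 = 165
  a_6 = -3·165 + -1·-63 = -432
  a_7 = -3·-432 + -1·165 = 1131
  a_8 = -3·1131 + -1·-432 = -2961
  a_9 = -3·-2961 + -1·1131 = 7752
  a_10 = -3·7752 + -1·-2961 = -20295

-3,-1 ; -20295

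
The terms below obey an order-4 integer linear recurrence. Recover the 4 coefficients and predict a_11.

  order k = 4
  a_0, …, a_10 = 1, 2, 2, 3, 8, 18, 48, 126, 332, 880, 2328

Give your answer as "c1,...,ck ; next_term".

2,2,0,-2 ; 6164

  a_4 = 2·3 + 2·2 + 0·2 + -2·1 = 8
  a_5 = 2·8 + 2·3 + 0·2 + -2·2 = 18
  a_6 = 2·18 + 2·8 + 0·3 + -2·2 = 48
  a_7 = 2·48 + 2·18 + 0·8 + -2·3 = 126
  a_8 = 2·126 + 2·48 + 0·18 + -2·8 = 332
  a_9 = 2·332 + 2·126 + 0·48 + -2·18 = 880
  a_10 = 2·880 + 2·332 + 0·126 + -2·48 = 2328
  a_11 = 2·2328 + 2·880 + 0·332 + -2·126 = 6164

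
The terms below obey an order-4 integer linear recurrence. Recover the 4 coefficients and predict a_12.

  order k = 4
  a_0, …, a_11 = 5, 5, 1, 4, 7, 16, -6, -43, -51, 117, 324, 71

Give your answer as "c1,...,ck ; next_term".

  a_4 = 1·4 + -2·1 + -3·5 + 4·5 = 7
  a_5 = 1·7 + -2·4 + -3·1 + 4·5 = 16
  a_6 = 1·16 + -2·7 + -3·4 + 4·1 = -6
  a_7 = 1·-6 + -2·16 + -3·7 + 4·4 = -43
  a_8 = 1·-43 + -2·-6 + -3·16 + 4·7 = -51
  a_9 = 1·-51 + -2·-43 + -3·-6 + 4·16 = 117
  a_10 = 1·117 + -2·-51 + -3·-43 + 4·-6 = 324
  a_11 = 1·324 + -2·117 + -3·-51 + 4·-43 = 71
  a_12 = 1·71 + -2·324 + -3·117 + 4·-51 = -1132

1,-2,-3,4 ; -1132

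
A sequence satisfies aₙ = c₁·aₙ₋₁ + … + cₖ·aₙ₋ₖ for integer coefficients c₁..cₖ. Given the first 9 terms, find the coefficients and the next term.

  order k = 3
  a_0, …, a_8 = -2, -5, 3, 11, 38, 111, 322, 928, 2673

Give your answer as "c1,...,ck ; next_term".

  a_3 = 3·3 + 0·-5 + -1·-2 = 11
  a_4 = 3·11 + 0·3 + -1·-5 = 38
  a_5 = 3·38 + 0·11 + -1·3 = 111
  a_6 = 3·111 + 0·38 + -1·11 = 322
  a_7 = 3·322 + 0·111 + -1·38 = 928
  a_8 = 3·928 + 0·322 + -1·111 = 2673
  a_9 = 3·2673 + 0·928 + -1·322 = 7697

3,0,-1 ; 7697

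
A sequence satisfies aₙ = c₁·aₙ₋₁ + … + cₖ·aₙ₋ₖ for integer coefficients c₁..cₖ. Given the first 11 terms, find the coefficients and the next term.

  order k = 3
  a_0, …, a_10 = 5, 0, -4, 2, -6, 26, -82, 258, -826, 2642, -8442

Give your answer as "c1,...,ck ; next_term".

-3,0,-2 ; 26978

  a_3 = -3·-4 + 0·0 + -2·5 = 2
  a_4 = -3·2 + 0·-4 + -2·0 = -6
  a_5 = -3·-6 + 0·2 + -2·-4 = 26
  a_6 = -3·26 + 0·-6 + -2·2 = -82
  a_7 = -3·-82 + 0·26 + -2·-6 = 258
  a_8 = -3·258 + 0·-82 + -2·26 = -826
  a_9 = -3·-826 + 0·258 + -2·-82 = 2642
  a_10 = -3·2642 + 0·-826 + -2·258 = -8442
  a_11 = -3·-8442 + 0·2642 + -2·-826 = 26978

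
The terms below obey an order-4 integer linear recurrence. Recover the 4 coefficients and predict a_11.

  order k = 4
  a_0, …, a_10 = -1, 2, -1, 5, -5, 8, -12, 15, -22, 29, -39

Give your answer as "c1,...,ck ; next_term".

-1,1,0,-1 ; 53

  a_4 = -1·5 + 1·-1 + 0·2 + -1·-1 = -5
  a_5 = -1·-5 + 1·5 + 0·-1 + -1·2 = 8
  a_6 = -1·8 + 1·-5 + 0·5 + -1·-1 = -12
  a_7 = -1·-12 + 1·8 + 0·-5 + -1·5 = 15
  a_8 = -1·15 + 1·-12 + 0·8 + -1·-5 = -22
  a_9 = -1·-22 + 1·15 + 0·-12 + -1·8 = 29
  a_10 = -1·29 + 1·-22 + 0·15 + -1·-12 = -39
  a_11 = -1·-39 + 1·29 + 0·-22 + -1·15 = 53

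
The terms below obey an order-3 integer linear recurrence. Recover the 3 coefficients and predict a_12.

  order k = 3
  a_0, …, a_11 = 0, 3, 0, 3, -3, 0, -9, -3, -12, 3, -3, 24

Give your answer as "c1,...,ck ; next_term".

1,1,-2 ; 15

  a_3 = 1·0 + 1·3 + -2·0 = 3
  a_4 = 1·3 + 1·0 + -2·3 = -3
  a_5 = 1·-3 + 1·3 + -2·0 = 0
  a_6 = 1·0 + 1·-3 + -2·3 = -9
  a_7 = 1·-9 + 1·0 + -2·-3 = -3
  a_8 = 1·-3 + 1·-9 + -2·0 = -12
  a_9 = 1·-12 + 1·-3 + -2·-9 = 3
  a_10 = 1·3 + 1·-12 + -2·-3 = -3
  a_11 = 1·-3 + 1·3 + -2·-12 = 24
  a_12 = 1·24 + 1·-3 + -2·3 = 15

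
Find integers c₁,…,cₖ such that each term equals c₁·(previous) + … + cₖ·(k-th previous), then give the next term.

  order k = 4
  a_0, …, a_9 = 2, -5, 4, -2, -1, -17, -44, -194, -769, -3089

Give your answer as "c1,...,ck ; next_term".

  a_4 = 3·-2 + 3·4 + 3·-5 + 4·2 = -1
  a_5 = 3·-1 + 3·-2 + 3·4 + 4·-5 = -17
  a_6 = 3·-17 + 3·-1 + 3·-2 + 4·4 = -44
  a_7 = 3·-44 + 3·-17 + 3·-1 + 4·-2 = -194
  a_8 = 3·-194 + 3·-44 + 3·-17 + 4·-1 = -769
  a_9 = 3·-769 + 3·-194 + 3·-44 + 4·-17 = -3089
  a_10 = 3·-3089 + 3·-769 + 3·-194 + 4·-44 = -12332

3,3,3,4 ; -12332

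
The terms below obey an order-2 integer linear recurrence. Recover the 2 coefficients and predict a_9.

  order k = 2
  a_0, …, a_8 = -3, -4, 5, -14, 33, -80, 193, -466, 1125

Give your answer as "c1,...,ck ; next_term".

-2,1 ; -2716

  a_2 = -2·-4 + 1·-3 = 5
  a_3 = -2·5 + 1·-4 = -14
  a_4 = -2·-14 + 1·5 = 33
  a_5 = -2·33 + 1·-14 = -80
  a_6 = -2·-80 + 1·33 = 193
  a_7 = -2·193 + 1·-80 = -466
  a_8 = -2·-466 + 1·193 = 1125
  a_9 = -2·1125 + 1·-466 = -2716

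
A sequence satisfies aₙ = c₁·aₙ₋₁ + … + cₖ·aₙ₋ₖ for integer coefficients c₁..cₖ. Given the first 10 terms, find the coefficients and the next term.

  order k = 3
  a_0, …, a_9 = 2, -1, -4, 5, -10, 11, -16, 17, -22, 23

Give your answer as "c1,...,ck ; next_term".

  a_3 = -1·-4 + 1·-1 + 1·2 = 5
  a_4 = -1·5 + 1·-4 + 1·-1 = -10
  a_5 = -1·-10 + 1·5 + 1·-4 = 11
  a_6 = -1·11 + 1·-10 + 1·5 = -16
  a_7 = -1·-16 + 1·11 + 1·-10 = 17
  a_8 = -1·17 + 1·-16 + 1·11 = -22
  a_9 = -1·-22 + 1·17 + 1·-16 = 23
  a_10 = -1·23 + 1·-22 + 1·17 = -28

-1,1,1 ; -28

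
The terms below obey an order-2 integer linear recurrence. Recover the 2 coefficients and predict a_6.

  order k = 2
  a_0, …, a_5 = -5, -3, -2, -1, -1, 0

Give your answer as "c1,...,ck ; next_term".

  a_2 = -1·-3 + 1·-5 = -2
  a_3 = -1·-2 + 1·-3 = -1
  a_4 = -1·-1 + 1·-2 = -1
  a_5 = -1·-1 + 1·-1 = 0
  a_6 = -1·0 + 1·-1 = -1

-1,1 ; -1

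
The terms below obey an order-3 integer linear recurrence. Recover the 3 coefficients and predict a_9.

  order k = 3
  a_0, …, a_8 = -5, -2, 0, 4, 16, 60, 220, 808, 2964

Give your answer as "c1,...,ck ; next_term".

3,3,-2 ; 10876

  a_3 = 3·0 + 3·-2 + -2·-5 = 4
  a_4 = 3·4 + 3·0 + -2·-2 = 16
  a_5 = 3·16 + 3·4 + -2·0 = 60
  a_6 = 3·60 + 3·16 + -2·4 = 220
  a_7 = 3·220 + 3·60 + -2·16 = 808
  a_8 = 3·808 + 3·220 + -2·60 = 2964
  a_9 = 3·2964 + 3·808 + -2·220 = 10876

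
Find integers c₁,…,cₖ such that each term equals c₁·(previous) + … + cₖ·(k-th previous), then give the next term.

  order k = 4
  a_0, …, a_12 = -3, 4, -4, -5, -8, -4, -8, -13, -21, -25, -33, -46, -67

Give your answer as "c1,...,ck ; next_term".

  a_4 = 1·-5 + 0·-4 + 0·4 + 1·-3 = -8
  a_5 = 1·-8 + 0·-5 + 0·-4 + 1·4 = -4
  a_6 = 1·-4 + 0·-8 + 0·-5 + 1·-4 = -8
  a_7 = 1·-8 + 0·-4 + 0·-8 + 1·-5 = -13
  a_8 = 1·-13 + 0·-8 + 0·-4 + 1·-8 = -21
  a_9 = 1·-21 + 0·-13 + 0·-8 + 1·-4 = -25
  a_10 = 1·-25 + 0·-21 + 0·-13 + 1·-8 = -33
  a_11 = 1·-33 + 0·-25 + 0·-21 + 1·-13 = -46
  a_12 = 1·-46 + 0·-33 + 0·-25 + 1·-21 = -67
  a_13 = 1·-67 + 0·-46 + 0·-33 + 1·-25 = -92

1,0,0,1 ; -92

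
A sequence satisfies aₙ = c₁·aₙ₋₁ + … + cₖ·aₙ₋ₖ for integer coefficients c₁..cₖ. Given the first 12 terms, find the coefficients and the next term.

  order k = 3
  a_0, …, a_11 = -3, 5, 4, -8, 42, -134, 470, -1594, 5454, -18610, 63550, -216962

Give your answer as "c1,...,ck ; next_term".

  a_3 = -3·4 + 2·5 + 2·-3 = -8
  a_4 = -3·-8 + 2·4 + 2·5 = 42
  a_5 = -3·42 + 2·-8 + 2·4 = -134
  a_6 = -3·-134 + 2·42 + 2·-8 = 470
  a_7 = -3·470 + 2·-134 + 2·42 = -1594
  a_8 = -3·-1594 + 2·470 + 2·-134 = 5454
  a_9 = -3·5454 + 2·-1594 + 2·470 = -18610
  a_10 = -3·-18610 + 2·5454 + 2·-1594 = 63550
  a_11 = -3·63550 + 2·-18610 + 2·5454 = -216962
  a_12 = -3·-216962 + 2·63550 + 2·-18610 = 740766

-3,2,2 ; 740766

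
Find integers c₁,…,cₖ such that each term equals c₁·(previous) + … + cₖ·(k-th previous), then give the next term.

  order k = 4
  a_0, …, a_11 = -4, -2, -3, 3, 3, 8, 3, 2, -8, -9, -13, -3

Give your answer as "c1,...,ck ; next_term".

0,1,-1,-1 ; 4

  a_4 = 0·3 + 1·-3 + -1·-2 + -1·-4 = 3
  a_5 = 0·3 + 1·3 + -1·-3 + -1·-2 = 8
  a_6 = 0·8 + 1·3 + -1·3 + -1·-3 = 3
  a_7 = 0·3 + 1·8 + -1·3 + -1·3 = 2
  a_8 = 0·2 + 1·3 + -1·8 + -1·3 = -8
  a_9 = 0·-8 + 1·2 + -1·3 + -1·8 = -9
  a_10 = 0·-9 + 1·-8 + -1·2 + -1·3 = -13
  a_11 = 0·-13 + 1·-9 + -1·-8 + -1·2 = -3
  a_12 = 0·-3 + 1·-13 + -1·-9 + -1·-8 = 4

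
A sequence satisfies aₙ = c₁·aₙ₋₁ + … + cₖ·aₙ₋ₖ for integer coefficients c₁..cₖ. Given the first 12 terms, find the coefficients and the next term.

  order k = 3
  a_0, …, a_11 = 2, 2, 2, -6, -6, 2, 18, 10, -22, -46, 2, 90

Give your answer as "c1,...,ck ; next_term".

0,-1,-2 ; 90

  a_3 = 0·2 + -1·2 + -2·2 = -6
  a_4 = 0·-6 + -1·2 + -2·2 = -6
  a_5 = 0·-6 + -1·-6 + -2·2 = 2
  a_6 = 0·2 + -1·-6 + -2·-6 = 18
  a_7 = 0·18 + -1·2 + -2·-6 = 10
  a_8 = 0·10 + -1·18 + -2·2 = -22
  a_9 = 0·-22 + -1·10 + -2·18 = -46
  a_10 = 0·-46 + -1·-22 + -2·10 = 2
  a_11 = 0·2 + -1·-46 + -2·-22 = 90
  a_12 = 0·90 + -1·2 + -2·-46 = 90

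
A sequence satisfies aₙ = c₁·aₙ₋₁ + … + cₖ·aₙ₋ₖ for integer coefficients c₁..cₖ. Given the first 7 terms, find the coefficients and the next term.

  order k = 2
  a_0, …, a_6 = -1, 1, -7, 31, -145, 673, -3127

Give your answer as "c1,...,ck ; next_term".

-4,3 ; 14527

  a_2 = -4·1 + 3·-1 = -7
  a_3 = -4·-7 + 3·1 = 31
  a_4 = -4·31 + 3·-7 = -145
  a_5 = -4·-145 + 3·31 = 673
  a_6 = -4·673 + 3·-145 = -3127
  a_7 = -4·-3127 + 3·673 = 14527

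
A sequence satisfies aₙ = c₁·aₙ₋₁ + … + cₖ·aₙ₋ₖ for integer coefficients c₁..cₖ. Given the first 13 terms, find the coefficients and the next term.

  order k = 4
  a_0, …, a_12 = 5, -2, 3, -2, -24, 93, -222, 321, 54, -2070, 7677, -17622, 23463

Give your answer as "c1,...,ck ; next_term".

-3,-3,3,-3 ; 11718

  a_4 = -3·-2 + -3·3 + 3·-2 + -3·5 = -24
  a_5 = -3·-24 + -3·-2 + 3·3 + -3·-2 = 93
  a_6 = -3·93 + -3·-24 + 3·-2 + -3·3 = -222
  a_7 = -3·-222 + -3·93 + 3·-24 + -3·-2 = 321
  a_8 = -3·321 + -3·-222 + 3·93 + -3·-24 = 54
  a_9 = -3·54 + -3·321 + 3·-222 + -3·93 = -2070
  a_10 = -3·-2070 + -3·54 + 3·321 + -3·-222 = 7677
  a_11 = -3·7677 + -3·-2070 + 3·54 + -3·321 = -17622
  a_12 = -3·-17622 + -3·7677 + 3·-2070 + -3·54 = 23463
  a_13 = -3·23463 + -3·-17622 + 3·7677 + -3·-2070 = 11718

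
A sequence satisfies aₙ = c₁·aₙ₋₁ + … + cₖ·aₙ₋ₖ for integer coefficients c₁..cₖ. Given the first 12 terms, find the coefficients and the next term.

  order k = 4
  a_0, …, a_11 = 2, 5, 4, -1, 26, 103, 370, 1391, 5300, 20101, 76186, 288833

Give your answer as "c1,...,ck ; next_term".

  a_4 = 3·-1 + 2·4 + 3·5 + 3·2 = 26
  a_5 = 3·26 + 2·-1 + 3·4 + 3·5 = 103
  a_6 = 3·103 + 2·26 + 3·-1 + 3·4 = 370
  a_7 = 3·370 + 2·103 + 3·26 + 3·-1 = 1391
  a_8 = 3·1391 + 2·370 + 3·103 + 3·26 = 5300
  a_9 = 3·5300 + 2·1391 + 3·370 + 3·103 = 20101
  a_10 = 3·20101 + 2·5300 + 3·1391 + 3·370 = 76186
  a_11 = 3·76186 + 2·20101 + 3·5300 + 3·1391 = 288833
  a_12 = 3·288833 + 2·76186 + 3·20101 + 3·5300 = 1095074

3,2,3,3 ; 1095074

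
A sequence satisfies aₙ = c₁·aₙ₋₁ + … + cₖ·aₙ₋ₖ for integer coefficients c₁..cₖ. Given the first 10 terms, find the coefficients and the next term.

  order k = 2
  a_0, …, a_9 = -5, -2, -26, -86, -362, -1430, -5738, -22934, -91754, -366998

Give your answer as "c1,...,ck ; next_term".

3,4 ; -1468010

  a_2 = 3·-2 + 4·-5 = -26
  a_3 = 3·-26 + 4·-2 = -86
  a_4 = 3·-86 + 4·-26 = -362
  a_5 = 3·-362 + 4·-86 = -1430
  a_6 = 3·-1430 + 4·-362 = -5738
  a_7 = 3·-5738 + 4·-1430 = -22934
  a_8 = 3·-22934 + 4·-5738 = -91754
  a_9 = 3·-91754 + 4·-22934 = -366998
  a_10 = 3·-366998 + 4·-91754 = -1468010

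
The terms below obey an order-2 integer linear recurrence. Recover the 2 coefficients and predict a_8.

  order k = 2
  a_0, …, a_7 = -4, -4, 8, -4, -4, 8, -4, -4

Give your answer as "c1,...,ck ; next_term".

  a_2 = -1·-4 + -1·-4 = 8
  a_3 = -1·8 + -1·-4 = -4
  a_4 = -1·-4 + -1·8 = -4
  a_5 = -1·-4 + -1·-4 = 8
  a_6 = -1·8 + -1·-4 = -4
  a_7 = -1·-4 + -1·8 = -4
  a_8 = -1·-4 + -1·-4 = 8

-1,-1 ; 8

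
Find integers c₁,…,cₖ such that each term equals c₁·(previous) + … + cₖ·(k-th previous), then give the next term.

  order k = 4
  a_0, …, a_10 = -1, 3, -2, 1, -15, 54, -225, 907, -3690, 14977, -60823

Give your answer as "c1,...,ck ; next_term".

-3,4,-1,1 ; 246974

  a_4 = -3·1 + 4·-2 + -1·3 + 1·-1 = -15
  a_5 = -3·-15 + 4·1 + -1·-2 + 1·3 = 54
  a_6 = -3·54 + 4·-15 + -1·1 + 1·-2 = -225
  a_7 = -3·-225 + 4·54 + -1·-15 + 1·1 = 907
  a_8 = -3·907 + 4·-225 + -1·54 + 1·-15 = -3690
  a_9 = -3·-3690 + 4·907 + -1·-225 + 1·54 = 14977
  a_10 = -3·14977 + 4·-3690 + -1·907 + 1·-225 = -60823
  a_11 = -3·-60823 + 4·14977 + -1·-3690 + 1·907 = 246974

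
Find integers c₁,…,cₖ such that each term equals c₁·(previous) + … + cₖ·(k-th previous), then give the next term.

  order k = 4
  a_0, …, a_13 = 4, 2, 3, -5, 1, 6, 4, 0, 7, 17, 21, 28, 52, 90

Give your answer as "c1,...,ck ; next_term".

1,0,1,1 ; 139

  a_4 = 1·-5 + 0·3 + 1·2 + 1·4 = 1
  a_5 = 1·1 + 0·-5 + 1·3 + 1·2 = 6
  a_6 = 1·6 + 0·1 + 1·-5 + 1·3 = 4
  a_7 = 1·4 + 0·6 + 1·1 + 1·-5 = 0
  a_8 = 1·0 + 0·4 + 1·6 + 1·1 = 7
  a_9 = 1·7 + 0·0 + 1·4 + 1·6 = 17
  a_10 = 1·17 + 0·7 + 1·0 + 1·4 = 21
  a_11 = 1·21 + 0·17 + 1·7 + 1·0 = 28
  a_12 = 1·28 + 0·21 + 1·17 + 1·7 = 52
  a_13 = 1·52 + 0·28 + 1·21 + 1·17 = 90
  a_14 = 1·90 + 0·52 + 1·28 + 1·21 = 139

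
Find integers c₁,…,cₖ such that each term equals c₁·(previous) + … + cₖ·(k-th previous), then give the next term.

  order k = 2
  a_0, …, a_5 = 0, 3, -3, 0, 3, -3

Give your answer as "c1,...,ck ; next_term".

  a_2 = -1·3 + -1·0 = -3
  a_3 = -1·-3 + -1·3 = 0
  a_4 = -1·0 + -1·-3 = 3
  a_5 = -1·3 + -1·0 = -3
  a_6 = -1·-3 + -1·3 = 0

-1,-1 ; 0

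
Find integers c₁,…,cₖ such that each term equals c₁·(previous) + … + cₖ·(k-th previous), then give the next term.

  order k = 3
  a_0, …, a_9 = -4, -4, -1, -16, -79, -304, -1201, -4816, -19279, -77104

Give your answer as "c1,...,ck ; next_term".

  a_3 = 4·-1 + -1·-4 + 4·-4 = -16
  a_4 = 4·-16 + -1·-1 + 4·-4 = -79
  a_5 = 4·-79 + -1·-16 + 4·-1 = -304
  a_6 = 4·-304 + -1·-79 + 4·-16 = -1201
  a_7 = 4·-1201 + -1·-304 + 4·-79 = -4816
  a_8 = 4·-4816 + -1·-1201 + 4·-304 = -19279
  a_9 = 4·-19279 + -1·-4816 + 4·-1201 = -77104
  a_10 = 4·-77104 + -1·-19279 + 4·-4816 = -308401

4,-1,4 ; -308401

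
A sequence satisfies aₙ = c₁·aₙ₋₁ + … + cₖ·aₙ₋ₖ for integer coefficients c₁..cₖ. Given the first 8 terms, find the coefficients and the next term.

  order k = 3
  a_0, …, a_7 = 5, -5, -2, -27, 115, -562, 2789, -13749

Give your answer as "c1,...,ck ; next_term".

  a_3 = -4·-2 + 4·-5 + -3·5 = -27
  a_4 = -4·-27 + 4·-2 + -3·-5 = 115
  a_5 = -4·115 + 4·-27 + -3·-2 = -562
  a_6 = -4·-562 + 4·115 + -3·-27 = 2789
  a_7 = -4·2789 + 4·-562 + -3·115 = -13749
  a_8 = -4·-13749 + 4·2789 + -3·-562 = 67838

-4,4,-3 ; 67838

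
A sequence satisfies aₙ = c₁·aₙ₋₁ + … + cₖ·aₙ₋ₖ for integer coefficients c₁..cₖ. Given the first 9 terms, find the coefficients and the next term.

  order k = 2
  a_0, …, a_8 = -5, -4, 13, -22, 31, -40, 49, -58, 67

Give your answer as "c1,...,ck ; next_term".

  a_2 = -2·-4 + -1·-5 = 13
  a_3 = -2·13 + -1·-4 = -22
  a_4 = -2·-22 + -1·13 = 31
  a_5 = -2·31 + -1·-22 = -40
  a_6 = -2·-40 + -1·31 = 49
  a_7 = -2·49 + -1·-40 = -58
  a_8 = -2·-58 + -1·49 = 67
  a_9 = -2·67 + -1·-58 = -76

-2,-1 ; -76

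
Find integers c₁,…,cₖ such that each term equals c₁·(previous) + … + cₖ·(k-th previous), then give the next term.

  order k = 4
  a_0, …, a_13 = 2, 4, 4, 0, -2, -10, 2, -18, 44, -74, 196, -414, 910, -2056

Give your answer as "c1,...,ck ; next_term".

  a_4 = -1·0 + 2·4 + -2·4 + -1·2 = -2
  a_5 = -1·-2 + 2·0 + -2·4 + -1·4 = -10
  a_6 = -1·-10 + 2·-2 + -2·0 + -1·4 = 2
  a_7 = -1·2 + 2·-10 + -2·-2 + -1·0 = -18
  a_8 = -1·-18 + 2·2 + -2·-10 + -1·-2 = 44
  a_9 = -1·44 + 2·-18 + -2·2 + -1·-10 = -74
  a_10 = -1·-74 + 2·44 + -2·-18 + -1·2 = 196
  a_11 = -1·196 + 2·-74 + -2·44 + -1·-18 = -414
  a_12 = -1·-414 + 2·196 + -2·-74 + -1·44 = 910
  a_13 = -1·910 + 2·-414 + -2·196 + -1·-74 = -2056
  a_14 = -1·-2056 + 2·910 + -2·-414 + -1·196 = 4508

-1,2,-2,-1 ; 4508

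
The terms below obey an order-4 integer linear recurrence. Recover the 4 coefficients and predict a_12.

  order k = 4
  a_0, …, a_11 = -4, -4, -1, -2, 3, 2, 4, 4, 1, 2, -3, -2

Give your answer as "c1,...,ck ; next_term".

0,1,0,-1 ; -4

  a_4 = 0·-2 + 1·-1 + 0·-4 + -1·-4 = 3
  a_5 = 0·3 + 1·-2 + 0·-1 + -1·-4 = 2
  a_6 = 0·2 + 1·3 + 0·-2 + -1·-1 = 4
  a_7 = 0·4 + 1·2 + 0·3 + -1·-2 = 4
  a_8 = 0·4 + 1·4 + 0·2 + -1·3 = 1
  a_9 = 0·1 + 1·4 + 0·4 + -1·2 = 2
  a_10 = 0·2 + 1·1 + 0·4 + -1·4 = -3
  a_11 = 0·-3 + 1·2 + 0·1 + -1·4 = -2
  a_12 = 0·-2 + 1·-3 + 0·2 + -1·1 = -4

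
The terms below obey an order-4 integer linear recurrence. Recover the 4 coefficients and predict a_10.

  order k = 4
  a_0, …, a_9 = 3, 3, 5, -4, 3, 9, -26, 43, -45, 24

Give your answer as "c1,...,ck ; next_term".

  a_4 = -3·-4 + -3·5 + 0·3 + 2·3 = 3
  a_5 = -3·3 + -3·-4 + 0·5 + 2·3 = 9
  a_6 = -3·9 + -3·3 + 0·-4 + 2·5 = -26
  a_7 = -3·-26 + -3·9 + 0·3 + 2·-4 = 43
  a_8 = -3·43 + -3·-26 + 0·9 + 2·3 = -45
  a_9 = -3·-45 + -3·43 + 0·-26 + 2·9 = 24
  a_10 = -3·24 + -3·-45 + 0·43 + 2·-26 = 11

-3,-3,0,2 ; 11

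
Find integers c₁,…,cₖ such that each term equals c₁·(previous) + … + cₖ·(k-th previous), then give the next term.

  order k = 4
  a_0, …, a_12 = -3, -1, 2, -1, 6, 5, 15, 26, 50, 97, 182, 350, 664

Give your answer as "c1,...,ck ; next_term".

1,2,0,-1 ; 1267

  a_4 = 1·-1 + 2·2 + 0·-1 + -1·-3 = 6
  a_5 = 1·6 + 2·-1 + 0·2 + -1·-1 = 5
  a_6 = 1·5 + 2·6 + 0·-1 + -1·2 = 15
  a_7 = 1·15 + 2·5 + 0·6 + -1·-1 = 26
  a_8 = 1·26 + 2·15 + 0·5 + -1·6 = 50
  a_9 = 1·50 + 2·26 + 0·15 + -1·5 = 97
  a_10 = 1·97 + 2·50 + 0·26 + -1·15 = 182
  a_11 = 1·182 + 2·97 + 0·50 + -1·26 = 350
  a_12 = 1·350 + 2·182 + 0·97 + -1·50 = 664
  a_13 = 1·664 + 2·350 + 0·182 + -1·97 = 1267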